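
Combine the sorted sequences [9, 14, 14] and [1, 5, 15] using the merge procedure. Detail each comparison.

Merging process:

Compare 9 vs 1: take 1 from right. Merged: [1]
Compare 9 vs 5: take 5 from right. Merged: [1, 5]
Compare 9 vs 15: take 9 from left. Merged: [1, 5, 9]
Compare 14 vs 15: take 14 from left. Merged: [1, 5, 9, 14]
Compare 14 vs 15: take 14 from left. Merged: [1, 5, 9, 14, 14]
Append remaining from right: [15]. Merged: [1, 5, 9, 14, 14, 15]

Final merged array: [1, 5, 9, 14, 14, 15]
Total comparisons: 5

The merged array is [1, 5, 9, 14, 14, 15], requiring 5 comparisons. The merge step runs in O(n) time where n is the total number of elements.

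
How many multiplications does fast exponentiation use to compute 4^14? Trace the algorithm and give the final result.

Computing 4^14 by squaring (build up from 4^1; each line after the first costs one multiplication):

4^1 = 4
4^2 = (4^1)^2 = 4^2 = 16
4^3 = 4 * 4^2 = 4 * 16 = 64
4^6 = (4^3)^2 = 64^2 = 4096
4^7 = 4 * 4^6 = 4 * 4096 = 16384
4^14 = (4^7)^2 = 16384^2 = 268435456

Result: 268435456
Multiplications needed: 5 (5 lines after 4^1)

4^14 = 268435456. Using exponentiation by squaring, this requires 5 multiplications. The key idea: if the exponent is even, square the half-power; if odd, multiply by the base once.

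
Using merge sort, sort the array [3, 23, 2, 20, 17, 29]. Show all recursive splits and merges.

Merge sort trace:

Split: [3, 23, 2, 20, 17, 29] -> [3, 23, 2] and [20, 17, 29]
  Split: [3, 23, 2] -> [3] and [23, 2]
    Split: [23, 2] -> [23] and [2]
    Merge: [23] + [2] -> [2, 23]
  Merge: [3] + [2, 23] -> [2, 3, 23]
  Split: [20, 17, 29] -> [20] and [17, 29]
    Split: [17, 29] -> [17] and [29]
    Merge: [17] + [29] -> [17, 29]
  Merge: [20] + [17, 29] -> [17, 20, 29]
Merge: [2, 3, 23] + [17, 20, 29] -> [2, 3, 17, 20, 23, 29]

Final sorted array: [2, 3, 17, 20, 23, 29]

The merge sort proceeds by recursively splitting the array and merging sorted halves.
After all merges, the sorted array is [2, 3, 17, 20, 23, 29].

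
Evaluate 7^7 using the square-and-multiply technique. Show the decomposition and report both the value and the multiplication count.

Computing 7^7 by squaring (build up from 7^1; each line after the first costs one multiplication):

7^1 = 7
7^2 = (7^1)^2 = 7^2 = 49
7^3 = 7 * 7^2 = 7 * 49 = 343
7^6 = (7^3)^2 = 343^2 = 117649
7^7 = 7 * 7^6 = 7 * 117649 = 823543

Result: 823543
Multiplications needed: 4 (4 lines after 7^1)

7^7 = 823543. Using exponentiation by squaring, this requires 4 multiplications. The key idea: if the exponent is even, square the half-power; if odd, multiply by the base once.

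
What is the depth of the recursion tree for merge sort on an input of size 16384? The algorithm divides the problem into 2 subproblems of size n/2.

For divide and conquer with division factor 2:

Problem sizes at each level:
Level 0: 16384
Level 1: 8192
Level 2: 4096
Level 3: 2048
Level 4: 1024
Level 5: 512
Level 6: 256
Level 7: 128
Level 8: 64
Level 9: 32
Level 10: 16
Level 11: 8
Level 12: 4
Level 13: 2
Level 14: 1

The root is level 0 and the size-1 base case is level 14 (the tree spans levels 0 through 14, i.e. 15 levels counting the root), so the depth is the number of divisions: log_2(16384) = 14

The recursion tree depth is log_2(16384) = 14. At each level, the problem size is divided by 2, so it takes 14 divisions to reduce to a base case of size 1. The algorithm makes 2 recursive calls at each level.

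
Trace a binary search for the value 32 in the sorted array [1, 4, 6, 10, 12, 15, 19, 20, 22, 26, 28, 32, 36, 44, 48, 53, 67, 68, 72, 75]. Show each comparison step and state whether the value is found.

Binary search for 32 in [1, 4, 6, 10, 12, 15, 19, 20, 22, 26, 28, 32, 36, 44, 48, 53, 67, 68, 72, 75]:

lo=0, hi=19, mid=9, arr[mid]=26 -> 26 < 32, search right half
lo=10, hi=19, mid=14, arr[mid]=48 -> 48 > 32, search left half
lo=10, hi=13, mid=11, arr[mid]=32 -> Found target at index 11!

Binary search finds 32 at index 11 after 3 comparisons. The search repeatedly halves the search space by comparing with the middle element.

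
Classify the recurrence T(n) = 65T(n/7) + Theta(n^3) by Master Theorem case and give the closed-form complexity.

Master Theorem for T(n) = 65T(n/7) + O(n^3):

a = 65, b = 7, c = 3
log_b(a) = log_7(65) = 2.1452

Case 3: c = 3 > log_7(65) = 2.1452
T(n) = O(n^3) = O(n^3)

For T(n) = 65T(n/7) + O(n^3): log_7(65) = 2.1452. This is Case 3 of the Master Theorem (c > log_b(a), work dominated by root), giving O(n^3).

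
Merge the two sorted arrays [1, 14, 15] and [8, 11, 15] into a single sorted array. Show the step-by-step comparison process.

Merging process:

Compare 1 vs 8: take 1 from left. Merged: [1]
Compare 14 vs 8: take 8 from right. Merged: [1, 8]
Compare 14 vs 11: take 11 from right. Merged: [1, 8, 11]
Compare 14 vs 15: take 14 from left. Merged: [1, 8, 11, 14]
Compare 15 vs 15: take 15 from left. Merged: [1, 8, 11, 14, 15]
Append remaining from right: [15]. Merged: [1, 8, 11, 14, 15, 15]

Final merged array: [1, 8, 11, 14, 15, 15]
Total comparisons: 5

The merged array is [1, 8, 11, 14, 15, 15], requiring 5 comparisons. The merge step runs in O(n) time where n is the total number of elements.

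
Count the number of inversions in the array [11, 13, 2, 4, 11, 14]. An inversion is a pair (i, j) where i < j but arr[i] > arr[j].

Finding inversions in [11, 13, 2, 4, 11, 14]:

(0, 2): arr[0]=11 > arr[2]=2
(0, 3): arr[0]=11 > arr[3]=4
(1, 2): arr[1]=13 > arr[2]=2
(1, 3): arr[1]=13 > arr[3]=4
(1, 4): arr[1]=13 > arr[4]=11

Total inversions: 5

The array has 5 inversion(s): (0,2), (0,3), (1,2), (1,3), (1,4). Each pair (i,j) satisfies i < j and arr[i] > arr[j].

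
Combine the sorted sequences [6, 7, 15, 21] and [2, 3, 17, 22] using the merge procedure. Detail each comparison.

Merging process:

Compare 6 vs 2: take 2 from right. Merged: [2]
Compare 6 vs 3: take 3 from right. Merged: [2, 3]
Compare 6 vs 17: take 6 from left. Merged: [2, 3, 6]
Compare 7 vs 17: take 7 from left. Merged: [2, 3, 6, 7]
Compare 15 vs 17: take 15 from left. Merged: [2, 3, 6, 7, 15]
Compare 21 vs 17: take 17 from right. Merged: [2, 3, 6, 7, 15, 17]
Compare 21 vs 22: take 21 from left. Merged: [2, 3, 6, 7, 15, 17, 21]
Append remaining from right: [22]. Merged: [2, 3, 6, 7, 15, 17, 21, 22]

Final merged array: [2, 3, 6, 7, 15, 17, 21, 22]
Total comparisons: 7

The merged array is [2, 3, 6, 7, 15, 17, 21, 22], requiring 7 comparisons. The merge step runs in O(n) time where n is the total number of elements.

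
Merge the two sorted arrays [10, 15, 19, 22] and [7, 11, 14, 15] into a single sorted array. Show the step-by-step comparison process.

Merging process:

Compare 10 vs 7: take 7 from right. Merged: [7]
Compare 10 vs 11: take 10 from left. Merged: [7, 10]
Compare 15 vs 11: take 11 from right. Merged: [7, 10, 11]
Compare 15 vs 14: take 14 from right. Merged: [7, 10, 11, 14]
Compare 15 vs 15: take 15 from left. Merged: [7, 10, 11, 14, 15]
Compare 19 vs 15: take 15 from right. Merged: [7, 10, 11, 14, 15, 15]
Append remaining from left: [19, 22]. Merged: [7, 10, 11, 14, 15, 15, 19, 22]

Final merged array: [7, 10, 11, 14, 15, 15, 19, 22]
Total comparisons: 6

The merged array is [7, 10, 11, 14, 15, 15, 19, 22], requiring 6 comparisons. The merge step runs in O(n) time where n is the total number of elements.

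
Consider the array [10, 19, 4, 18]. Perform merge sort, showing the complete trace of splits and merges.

Merge sort trace:

Split: [10, 19, 4, 18] -> [10, 19] and [4, 18]
  Split: [10, 19] -> [10] and [19]
  Merge: [10] + [19] -> [10, 19]
  Split: [4, 18] -> [4] and [18]
  Merge: [4] + [18] -> [4, 18]
Merge: [10, 19] + [4, 18] -> [4, 10, 18, 19]

Final sorted array: [4, 10, 18, 19]

The merge sort proceeds by recursively splitting the array and merging sorted halves.
After all merges, the sorted array is [4, 10, 18, 19].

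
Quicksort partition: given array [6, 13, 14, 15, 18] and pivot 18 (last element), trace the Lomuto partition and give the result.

Lomuto partition with pivot = 18:

Initial array: [6, 13, 14, 15, 18]

arr[0]=6 <= 18: swap with position 0, array becomes [6, 13, 14, 15, 18]
arr[1]=13 <= 18: swap with position 1, array becomes [6, 13, 14, 15, 18]
arr[2]=14 <= 18: swap with position 2, array becomes [6, 13, 14, 15, 18]
arr[3]=15 <= 18: swap with position 3, array becomes [6, 13, 14, 15, 18]

Place pivot at position 4: [6, 13, 14, 15, 18]
Pivot position: 4

After partitioning with pivot 18, the array becomes [6, 13, 14, 15, 18]. The pivot is placed at index 4. All elements to the left of the pivot are <= 18, and all elements to the right are > 18.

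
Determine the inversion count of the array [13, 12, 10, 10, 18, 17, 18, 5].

Finding inversions in [13, 12, 10, 10, 18, 17, 18, 5]:

(0, 1): arr[0]=13 > arr[1]=12
(0, 2): arr[0]=13 > arr[2]=10
(0, 3): arr[0]=13 > arr[3]=10
(0, 7): arr[0]=13 > arr[7]=5
(1, 2): arr[1]=12 > arr[2]=10
(1, 3): arr[1]=12 > arr[3]=10
(1, 7): arr[1]=12 > arr[7]=5
(2, 7): arr[2]=10 > arr[7]=5
(3, 7): arr[3]=10 > arr[7]=5
(4, 5): arr[4]=18 > arr[5]=17
(4, 7): arr[4]=18 > arr[7]=5
(5, 7): arr[5]=17 > arr[7]=5
(6, 7): arr[6]=18 > arr[7]=5

Total inversions: 13

The array has 13 inversion(s): (0,1), (0,2), (0,3), (0,7), (1,2), (1,3), (1,7), (2,7), (3,7), (4,5), (4,7), (5,7), (6,7). Each pair (i,j) satisfies i < j and arr[i] > arr[j].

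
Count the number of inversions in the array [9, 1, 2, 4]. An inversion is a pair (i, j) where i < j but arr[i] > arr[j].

Finding inversions in [9, 1, 2, 4]:

(0, 1): arr[0]=9 > arr[1]=1
(0, 2): arr[0]=9 > arr[2]=2
(0, 3): arr[0]=9 > arr[3]=4

Total inversions: 3

The array has 3 inversion(s): (0,1), (0,2), (0,3). Each pair (i,j) satisfies i < j and arr[i] > arr[j].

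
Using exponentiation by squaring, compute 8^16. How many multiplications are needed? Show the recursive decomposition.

Computing 8^16 by squaring (build up from 8^1; each line after the first costs one multiplication):

8^1 = 8
8^2 = (8^1)^2 = 8^2 = 64
8^4 = (8^2)^2 = 64^2 = 4096
8^8 = (8^4)^2 = 4096^2 = 16777216
8^16 = (8^8)^2 = 16777216^2 = 281474976710656

Result: 281474976710656
Multiplications needed: 4 (4 lines after 8^1)

8^16 = 281474976710656. Using exponentiation by squaring, this requires 4 multiplications. The key idea: if the exponent is even, square the half-power; if odd, multiply by the base once.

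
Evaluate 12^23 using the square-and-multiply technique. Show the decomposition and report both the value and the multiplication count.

Computing 12^23 by squaring (build up from 12^1; each line after the first costs one multiplication):

12^1 = 12
12^2 = (12^1)^2 = 12^2 = 144
12^4 = (12^2)^2 = 144^2 = 20736
12^5 = 12 * 12^4 = 12 * 20736 = 248832
12^10 = (12^5)^2 = 248832^2 = 61917364224
12^11 = 12 * 12^10 = 12 * 61917364224 = 743008370688
12^22 = (12^11)^2 = 743008370688^2 = 552061438912436417593344
12^23 = 12 * 12^22 = 12 * 552061438912436417593344 = 6624737266949237011120128

Result: 6624737266949237011120128
Multiplications needed: 7 (7 lines after 12^1)

12^23 = 6624737266949237011120128. Using exponentiation by squaring, this requires 7 multiplications. The key idea: if the exponent is even, square the half-power; if odd, multiply by the base once.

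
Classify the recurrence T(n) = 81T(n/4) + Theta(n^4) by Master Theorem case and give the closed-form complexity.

Master Theorem for T(n) = 81T(n/4) + O(n^4):

a = 81, b = 4, c = 4
log_b(a) = log_4(81) = 3.1699

Case 3: c = 4 > log_4(81) = 3.1699
T(n) = O(n^4) = O(n^4)

For T(n) = 81T(n/4) + O(n^4): log_4(81) = 3.1699. This is Case 3 of the Master Theorem (c > log_b(a), work dominated by root), giving O(n^4).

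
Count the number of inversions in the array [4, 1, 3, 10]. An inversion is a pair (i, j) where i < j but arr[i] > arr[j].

Finding inversions in [4, 1, 3, 10]:

(0, 1): arr[0]=4 > arr[1]=1
(0, 2): arr[0]=4 > arr[2]=3

Total inversions: 2

The array has 2 inversion(s): (0,1), (0,2). Each pair (i,j) satisfies i < j and arr[i] > arr[j].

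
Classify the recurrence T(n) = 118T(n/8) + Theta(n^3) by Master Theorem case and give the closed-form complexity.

Master Theorem for T(n) = 118T(n/8) + O(n^3):

a = 118, b = 8, c = 3
log_b(a) = log_8(118) = 2.2942

Case 3: c = 3 > log_8(118) = 2.2942
T(n) = O(n^3) = O(n^3)

For T(n) = 118T(n/8) + O(n^3): log_8(118) = 2.2942. This is Case 3 of the Master Theorem (c > log_b(a), work dominated by root), giving O(n^3).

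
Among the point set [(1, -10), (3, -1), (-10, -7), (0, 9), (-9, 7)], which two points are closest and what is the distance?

Computing all pairwise distances among 5 points:

d((1, -10), (3, -1)) = 9.2195 <-- minimum
d((1, -10), (-10, -7)) = 11.4018
d((1, -10), (0, 9)) = 19.0263
d((1, -10), (-9, 7)) = 19.7231
d((3, -1), (-10, -7)) = 14.3178
d((3, -1), (0, 9)) = 10.4403
d((3, -1), (-9, 7)) = 14.4222
d((-10, -7), (0, 9)) = 18.868
d((-10, -7), (-9, 7)) = 14.0357
d((0, 9), (-9, 7)) = 9.2195 <-- minimum

Minimum distance: 9.2195 (tie among 2 pairs: (1, -10) and (3, -1); (0, 9) and (-9, 7))

The minimum Euclidean distance is 9.2195. There is a tie: 2 pairs achieve this minimum — (1, -10) and (3, -1); (0, 9) and (-9, 7). Any of these is a valid closest pair. For 5 points, brute-force pairwise comparison is shown above. For large n, the divide-and-conquer algorithm (sort by x, recurse on halves, check the dividing strip) achieves O(n log n).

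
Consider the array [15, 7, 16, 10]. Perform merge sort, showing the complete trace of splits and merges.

Merge sort trace:

Split: [15, 7, 16, 10] -> [15, 7] and [16, 10]
  Split: [15, 7] -> [15] and [7]
  Merge: [15] + [7] -> [7, 15]
  Split: [16, 10] -> [16] and [10]
  Merge: [16] + [10] -> [10, 16]
Merge: [7, 15] + [10, 16] -> [7, 10, 15, 16]

Final sorted array: [7, 10, 15, 16]

The merge sort proceeds by recursively splitting the array and merging sorted halves.
After all merges, the sorted array is [7, 10, 15, 16].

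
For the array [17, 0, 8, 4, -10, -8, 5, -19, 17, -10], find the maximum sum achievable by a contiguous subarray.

Using Kadane's algorithm on [17, 0, 8, 4, -10, -8, 5, -19, 17, -10]:

Scanning through the array:
Position 1 (value 0): max_ending_here = 17, max_so_far = 17
Position 2 (value 8): max_ending_here = 25, max_so_far = 25
Position 3 (value 4): max_ending_here = 29, max_so_far = 29
Position 4 (value -10): max_ending_here = 19, max_so_far = 29
Position 5 (value -8): max_ending_here = 11, max_so_far = 29
Position 6 (value 5): max_ending_here = 16, max_so_far = 29
Position 7 (value -19): max_ending_here = -3, max_so_far = 29
Position 8 (value 17): max_ending_here = 17, max_so_far = 29
Position 9 (value -10): max_ending_here = 7, max_so_far = 29

Maximum subarray: [17, 0, 8, 4]
Maximum sum: 29

The maximum subarray is [17, 0, 8, 4] with sum 29. This subarray runs from index 0 to index 3.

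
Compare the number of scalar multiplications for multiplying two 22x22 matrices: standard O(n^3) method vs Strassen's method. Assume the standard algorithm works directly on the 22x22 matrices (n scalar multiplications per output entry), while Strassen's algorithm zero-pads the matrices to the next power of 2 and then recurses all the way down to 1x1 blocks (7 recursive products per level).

Matrix multiplication for 22x22 matrices:

Strassen's algorithm requires power-of-2 dimensions. Pad 22x22 to 32x32 (next power of 2).

Standard algorithm: 22^3 = 10648 multiplications
Strassen's algorithm: 7^(log2(32)) = 7^5 = 16807 multiplications
Difference: 10648 - 16807 = -6159 (Strassen uses MORE here due to padding overhead — for small or just-over-power-of-2 n, padding can outweigh the per-level savings)

Standard: 10648 multiplications (22^3). Strassen: 16807 multiplications (7^5, after padding to 32x32). Strassen reduces 8 recursive multiplications to 7 at each level.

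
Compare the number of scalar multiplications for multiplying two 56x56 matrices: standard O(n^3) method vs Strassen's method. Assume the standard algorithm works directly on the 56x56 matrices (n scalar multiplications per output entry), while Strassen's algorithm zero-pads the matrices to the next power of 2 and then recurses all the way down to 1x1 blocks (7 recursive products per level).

Matrix multiplication for 56x56 matrices:

Strassen's algorithm requires power-of-2 dimensions. Pad 56x56 to 64x64 (next power of 2).

Standard algorithm: 56^3 = 175616 multiplications
Strassen's algorithm: 7^(log2(64)) = 7^6 = 117649 multiplications
Savings: 175616 - 117649 = 57967 multiplications

Standard: 175616 multiplications (56^3). Strassen: 117649 multiplications (7^6, after padding to 64x64). Strassen reduces 8 recursive multiplications to 7 at each level.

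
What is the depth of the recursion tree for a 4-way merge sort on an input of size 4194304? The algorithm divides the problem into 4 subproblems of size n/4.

For divide and conquer with division factor 4:

Problem sizes at each level:
Level 0: 4194304
Level 1: 1048576
Level 2: 262144
Level 3: 65536
Level 4: 16384
Level 5: 4096
Level 6: 1024
Level 7: 256
Level 8: 64
Level 9: 16
Level 10: 4
Level 11: 1

The root is level 0 and the size-1 base case is level 11 (the tree spans levels 0 through 11, i.e. 12 levels counting the root), so the depth is the number of divisions: log_4(4194304) = 11

The recursion tree depth is log_4(4194304) = 11. At each level, the problem size is divided by 4, so it takes 11 divisions to reduce to a base case of size 1. The algorithm makes 4 recursive calls at each level.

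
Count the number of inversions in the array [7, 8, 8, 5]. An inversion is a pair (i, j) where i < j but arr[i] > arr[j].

Finding inversions in [7, 8, 8, 5]:

(0, 3): arr[0]=7 > arr[3]=5
(1, 3): arr[1]=8 > arr[3]=5
(2, 3): arr[2]=8 > arr[3]=5

Total inversions: 3

The array has 3 inversion(s): (0,3), (1,3), (2,3). Each pair (i,j) satisfies i < j and arr[i] > arr[j].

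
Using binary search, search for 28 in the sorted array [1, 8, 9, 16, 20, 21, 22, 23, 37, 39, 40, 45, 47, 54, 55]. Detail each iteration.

Binary search for 28 in [1, 8, 9, 16, 20, 21, 22, 23, 37, 39, 40, 45, 47, 54, 55]:

lo=0, hi=14, mid=7, arr[mid]=23 -> 23 < 28, search right half
lo=8, hi=14, mid=11, arr[mid]=45 -> 45 > 28, search left half
lo=8, hi=10, mid=9, arr[mid]=39 -> 39 > 28, search left half
lo=8, hi=8, mid=8, arr[mid]=37 -> 37 > 28, search left half
lo=8 > hi=7, target 28 not found

Binary search determines that 28 is not in the array after 4 comparisons. The search space was exhausted without finding the target.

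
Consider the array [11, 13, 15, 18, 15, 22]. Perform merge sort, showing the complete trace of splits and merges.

Merge sort trace:

Split: [11, 13, 15, 18, 15, 22] -> [11, 13, 15] and [18, 15, 22]
  Split: [11, 13, 15] -> [11] and [13, 15]
    Split: [13, 15] -> [13] and [15]
    Merge: [13] + [15] -> [13, 15]
  Merge: [11] + [13, 15] -> [11, 13, 15]
  Split: [18, 15, 22] -> [18] and [15, 22]
    Split: [15, 22] -> [15] and [22]
    Merge: [15] + [22] -> [15, 22]
  Merge: [18] + [15, 22] -> [15, 18, 22]
Merge: [11, 13, 15] + [15, 18, 22] -> [11, 13, 15, 15, 18, 22]

Final sorted array: [11, 13, 15, 15, 18, 22]

The merge sort proceeds by recursively splitting the array and merging sorted halves.
After all merges, the sorted array is [11, 13, 15, 15, 18, 22].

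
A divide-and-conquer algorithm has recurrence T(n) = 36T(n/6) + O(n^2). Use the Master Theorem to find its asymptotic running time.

Master Theorem for T(n) = 36T(n/6) + O(n^2):

a = 36, b = 6, c = 2
log_b(a) = log_6(36) = 2.0000

Case 2: c = 2 = log_6(36) = 2.0000
T(n) = O(n^2 log n) = O(n^2 log n)

For T(n) = 36T(n/6) + O(n^2): log_6(36) = 2.0000. This is Case 2 of the Master Theorem (c = log_b(a), equal work at all levels), giving O(n^2 log n).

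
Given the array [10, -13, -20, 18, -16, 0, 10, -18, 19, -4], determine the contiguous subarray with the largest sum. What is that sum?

Using Kadane's algorithm on [10, -13, -20, 18, -16, 0, 10, -18, 19, -4]:

Scanning through the array:
Position 1 (value -13): max_ending_here = -3, max_so_far = 10
Position 2 (value -20): max_ending_here = -20, max_so_far = 10
Position 3 (value 18): max_ending_here = 18, max_so_far = 18
Position 4 (value -16): max_ending_here = 2, max_so_far = 18
Position 5 (value 0): max_ending_here = 2, max_so_far = 18
Position 6 (value 10): max_ending_here = 12, max_so_far = 18
Position 7 (value -18): max_ending_here = -6, max_so_far = 18
Position 8 (value 19): max_ending_here = 19, max_so_far = 19
Position 9 (value -4): max_ending_here = 15, max_so_far = 19

Maximum subarray: [19]
Maximum sum: 19

The maximum subarray is [19] with sum 19. This subarray runs from index 8 to index 8.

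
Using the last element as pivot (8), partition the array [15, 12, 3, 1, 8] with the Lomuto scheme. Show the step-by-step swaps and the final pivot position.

Lomuto partition with pivot = 8:

Initial array: [15, 12, 3, 1, 8]

arr[0]=15 > 8: no swap
arr[1]=12 > 8: no swap
arr[2]=3 <= 8: swap with position 0, array becomes [3, 12, 15, 1, 8]
arr[3]=1 <= 8: swap with position 1, array becomes [3, 1, 15, 12, 8]

Place pivot at position 2: [3, 1, 8, 12, 15]
Pivot position: 2

After partitioning with pivot 8, the array becomes [3, 1, 8, 12, 15]. The pivot is placed at index 2. All elements to the left of the pivot are <= 8, and all elements to the right are > 8.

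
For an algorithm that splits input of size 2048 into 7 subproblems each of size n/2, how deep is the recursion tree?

For divide and conquer with division factor 2:

Problem sizes at each level:
Level 0: 2048
Level 1: 1024
Level 2: 512
Level 3: 256
Level 4: 128
Level 5: 64
Level 6: 32
Level 7: 16
Level 8: 8
Level 9: 4
Level 10: 2
Level 11: 1

The root is level 0 and the size-1 base case is level 11 (the tree spans levels 0 through 11, i.e. 12 levels counting the root), so the depth is the number of divisions: log_2(2048) = 11

The recursion tree depth is log_2(2048) = 11. At each level, the problem size is divided by 2, so it takes 11 divisions to reduce to a base case of size 1. The algorithm makes 7 recursive calls at each level.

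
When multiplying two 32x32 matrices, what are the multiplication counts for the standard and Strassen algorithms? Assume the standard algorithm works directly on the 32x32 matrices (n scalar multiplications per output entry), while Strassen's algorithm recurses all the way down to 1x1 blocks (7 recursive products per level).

Matrix multiplication for 32x32 matrices:

Standard algorithm: 32^3 = 32768 multiplications
Strassen's algorithm: 7^(log2(32)) = 7^5 = 16807 multiplications
Savings: 32768 - 16807 = 15961 multiplications

Standard: 32768 multiplications (32^3). Strassen: 16807 multiplications (7^5). Strassen reduces 8 recursive multiplications to 7 at each level.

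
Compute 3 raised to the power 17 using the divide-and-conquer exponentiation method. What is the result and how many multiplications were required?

Computing 3^17 by squaring (build up from 3^1; each line after the first costs one multiplication):

3^1 = 3
3^2 = (3^1)^2 = 3^2 = 9
3^4 = (3^2)^2 = 9^2 = 81
3^8 = (3^4)^2 = 81^2 = 6561
3^16 = (3^8)^2 = 6561^2 = 43046721
3^17 = 3 * 3^16 = 3 * 43046721 = 129140163

Result: 129140163
Multiplications needed: 5 (5 lines after 3^1)

3^17 = 129140163. Using exponentiation by squaring, this requires 5 multiplications. The key idea: if the exponent is even, square the half-power; if odd, multiply by the base once.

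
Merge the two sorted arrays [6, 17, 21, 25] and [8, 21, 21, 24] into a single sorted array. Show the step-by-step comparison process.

Merging process:

Compare 6 vs 8: take 6 from left. Merged: [6]
Compare 17 vs 8: take 8 from right. Merged: [6, 8]
Compare 17 vs 21: take 17 from left. Merged: [6, 8, 17]
Compare 21 vs 21: take 21 from left. Merged: [6, 8, 17, 21]
Compare 25 vs 21: take 21 from right. Merged: [6, 8, 17, 21, 21]
Compare 25 vs 21: take 21 from right. Merged: [6, 8, 17, 21, 21, 21]
Compare 25 vs 24: take 24 from right. Merged: [6, 8, 17, 21, 21, 21, 24]
Append remaining from left: [25]. Merged: [6, 8, 17, 21, 21, 21, 24, 25]

Final merged array: [6, 8, 17, 21, 21, 21, 24, 25]
Total comparisons: 7

The merged array is [6, 8, 17, 21, 21, 21, 24, 25], requiring 7 comparisons. The merge step runs in O(n) time where n is the total number of elements.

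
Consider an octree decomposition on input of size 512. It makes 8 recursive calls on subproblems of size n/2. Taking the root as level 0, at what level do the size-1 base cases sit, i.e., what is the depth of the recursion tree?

For divide and conquer with division factor 2:

Problem sizes at each level:
Level 0: 512
Level 1: 256
Level 2: 128
Level 3: 64
Level 4: 32
Level 5: 16
Level 6: 8
Level 7: 4
Level 8: 2
Level 9: 1

The root is level 0 and the size-1 base case is level 9 (the tree spans levels 0 through 9, i.e. 10 levels counting the root), so the depth is the number of divisions: log_2(512) = 9

The recursion tree depth is log_2(512) = 9. At each level, the problem size is divided by 2, so it takes 9 divisions to reduce to a base case of size 1. The algorithm makes 8 recursive calls at each level.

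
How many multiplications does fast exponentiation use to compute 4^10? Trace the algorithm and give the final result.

Computing 4^10 by squaring (build up from 4^1; each line after the first costs one multiplication):

4^1 = 4
4^2 = (4^1)^2 = 4^2 = 16
4^4 = (4^2)^2 = 16^2 = 256
4^5 = 4 * 4^4 = 4 * 256 = 1024
4^10 = (4^5)^2 = 1024^2 = 1048576

Result: 1048576
Multiplications needed: 4 (4 lines after 4^1)

4^10 = 1048576. Using exponentiation by squaring, this requires 4 multiplications. The key idea: if the exponent is even, square the half-power; if odd, multiply by the base once.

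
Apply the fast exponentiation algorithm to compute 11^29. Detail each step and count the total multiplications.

Computing 11^29 by squaring (build up from 11^1; each line after the first costs one multiplication):

11^1 = 11
11^2 = (11^1)^2 = 11^2 = 121
11^3 = 11 * 11^2 = 11 * 121 = 1331
11^6 = (11^3)^2 = 1331^2 = 1771561
11^7 = 11 * 11^6 = 11 * 1771561 = 19487171
11^14 = (11^7)^2 = 19487171^2 = 379749833583241
11^28 = (11^14)^2 = 379749833583241^2 = 144209936106499234037676064081
11^29 = 11 * 11^28 = 11 * 144209936106499234037676064081 = 1586309297171491574414436704891

Result: 1586309297171491574414436704891
Multiplications needed: 7 (7 lines after 11^1)

11^29 = 1586309297171491574414436704891. Using exponentiation by squaring, this requires 7 multiplications. The key idea: if the exponent is even, square the half-power; if odd, multiply by the base once.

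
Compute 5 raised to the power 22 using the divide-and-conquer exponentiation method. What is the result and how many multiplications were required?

Computing 5^22 by squaring (build up from 5^1; each line after the first costs one multiplication):

5^1 = 5
5^2 = (5^1)^2 = 5^2 = 25
5^4 = (5^2)^2 = 25^2 = 625
5^5 = 5 * 5^4 = 5 * 625 = 3125
5^10 = (5^5)^2 = 3125^2 = 9765625
5^11 = 5 * 5^10 = 5 * 9765625 = 48828125
5^22 = (5^11)^2 = 48828125^2 = 2384185791015625

Result: 2384185791015625
Multiplications needed: 6 (6 lines after 5^1)

5^22 = 2384185791015625. Using exponentiation by squaring, this requires 6 multiplications. The key idea: if the exponent is even, square the half-power; if odd, multiply by the base once.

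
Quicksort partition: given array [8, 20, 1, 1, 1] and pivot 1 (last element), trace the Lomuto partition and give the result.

Lomuto partition with pivot = 1:

Initial array: [8, 20, 1, 1, 1]

arr[0]=8 > 1: no swap
arr[1]=20 > 1: no swap
arr[2]=1 <= 1: swap with position 0, array becomes [1, 20, 8, 1, 1]
arr[3]=1 <= 1: swap with position 1, array becomes [1, 1, 8, 20, 1]

Place pivot at position 2: [1, 1, 1, 20, 8]
Pivot position: 2

After partitioning with pivot 1, the array becomes [1, 1, 1, 20, 8]. The pivot is placed at index 2. All elements to the left of the pivot are <= 1, and all elements to the right are > 1.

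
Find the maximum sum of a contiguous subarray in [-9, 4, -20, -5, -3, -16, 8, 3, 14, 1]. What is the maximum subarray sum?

Using Kadane's algorithm on [-9, 4, -20, -5, -3, -16, 8, 3, 14, 1]:

Scanning through the array:
Position 1 (value 4): max_ending_here = 4, max_so_far = 4
Position 2 (value -20): max_ending_here = -16, max_so_far = 4
Position 3 (value -5): max_ending_here = -5, max_so_far = 4
Position 4 (value -3): max_ending_here = -3, max_so_far = 4
Position 5 (value -16): max_ending_here = -16, max_so_far = 4
Position 6 (value 8): max_ending_here = 8, max_so_far = 8
Position 7 (value 3): max_ending_here = 11, max_so_far = 11
Position 8 (value 14): max_ending_here = 25, max_so_far = 25
Position 9 (value 1): max_ending_here = 26, max_so_far = 26

Maximum subarray: [8, 3, 14, 1]
Maximum sum: 26

The maximum subarray is [8, 3, 14, 1] with sum 26. This subarray runs from index 6 to index 9.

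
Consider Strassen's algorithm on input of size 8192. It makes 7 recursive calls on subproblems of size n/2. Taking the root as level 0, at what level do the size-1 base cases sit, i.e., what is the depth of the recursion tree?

For divide and conquer with division factor 2:

Problem sizes at each level:
Level 0: 8192
Level 1: 4096
Level 2: 2048
Level 3: 1024
Level 4: 512
Level 5: 256
Level 6: 128
Level 7: 64
Level 8: 32
Level 9: 16
Level 10: 8
Level 11: 4
Level 12: 2
Level 13: 1

The root is level 0 and the size-1 base case is level 13 (the tree spans levels 0 through 13, i.e. 14 levels counting the root), so the depth is the number of divisions: log_2(8192) = 13

The recursion tree depth is log_2(8192) = 13. At each level, the problem size is divided by 2, so it takes 13 divisions to reduce to a base case of size 1. The algorithm makes 7 recursive calls at each level.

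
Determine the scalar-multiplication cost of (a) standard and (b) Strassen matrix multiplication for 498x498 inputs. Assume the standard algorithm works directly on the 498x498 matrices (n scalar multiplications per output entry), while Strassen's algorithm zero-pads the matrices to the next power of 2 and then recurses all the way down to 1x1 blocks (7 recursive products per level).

Matrix multiplication for 498x498 matrices:

Strassen's algorithm requires power-of-2 dimensions. Pad 498x498 to 512x512 (next power of 2).

Standard algorithm: 498^3 = 123505992 multiplications
Strassen's algorithm: 7^(log2(512)) = 7^9 = 40353607 multiplications
Savings: 123505992 - 40353607 = 83152385 multiplications

Standard: 123505992 multiplications (498^3). Strassen: 40353607 multiplications (7^9, after padding to 512x512). Strassen reduces 8 recursive multiplications to 7 at each level.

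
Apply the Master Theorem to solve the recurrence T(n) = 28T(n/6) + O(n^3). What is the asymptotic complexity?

Master Theorem for T(n) = 28T(n/6) + O(n^3):

a = 28, b = 6, c = 3
log_b(a) = log_6(28) = 1.8597

Case 3: c = 3 > log_6(28) = 1.8597
T(n) = O(n^3) = O(n^3)

For T(n) = 28T(n/6) + O(n^3): log_6(28) = 1.8597. This is Case 3 of the Master Theorem (c > log_b(a), work dominated by root), giving O(n^3).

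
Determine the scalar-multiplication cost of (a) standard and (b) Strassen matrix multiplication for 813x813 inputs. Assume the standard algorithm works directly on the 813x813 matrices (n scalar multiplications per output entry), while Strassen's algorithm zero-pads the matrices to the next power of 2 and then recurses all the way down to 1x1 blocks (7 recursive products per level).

Matrix multiplication for 813x813 matrices:

Strassen's algorithm requires power-of-2 dimensions. Pad 813x813 to 1024x1024 (next power of 2).

Standard algorithm: 813^3 = 537367797 multiplications
Strassen's algorithm: 7^(log2(1024)) = 7^10 = 282475249 multiplications
Savings: 537367797 - 282475249 = 254892548 multiplications

Standard: 537367797 multiplications (813^3). Strassen: 282475249 multiplications (7^10, after padding to 1024x1024). Strassen reduces 8 recursive multiplications to 7 at each level.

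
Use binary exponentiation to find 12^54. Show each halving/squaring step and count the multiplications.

Computing 12^54 by squaring (build up from 12^1; each line after the first costs one multiplication):

12^1 = 12
12^2 = (12^1)^2 = 12^2 = 144
12^3 = 12 * 12^2 = 12 * 144 = 1728
12^6 = (12^3)^2 = 1728^2 = 2985984
12^12 = (12^6)^2 = 2985984^2 = 8916100448256
12^13 = 12 * 12^12 = 12 * 8916100448256 = 106993205379072
12^26 = (12^13)^2 = 106993205379072^2 = 11447545997288281555215581184
12^27 = 12 * 12^26 = 12 * 11447545997288281555215581184 = 137370551967459378662586974208
12^54 = (12^27)^2 = 137370551967459378662586974208^2 = 18870668547844457769972080826950345531368943638112857227264

Result: 18870668547844457769972080826950345531368943638112857227264
Multiplications needed: 8 (8 lines after 12^1)

12^54 = 18870668547844457769972080826950345531368943638112857227264. Using exponentiation by squaring, this requires 8 multiplications. The key idea: if the exponent is even, square the half-power; if odd, multiply by the base once.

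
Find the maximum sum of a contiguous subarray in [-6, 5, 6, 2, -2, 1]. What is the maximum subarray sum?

Using Kadane's algorithm on [-6, 5, 6, 2, -2, 1]:

Scanning through the array:
Position 1 (value 5): max_ending_here = 5, max_so_far = 5
Position 2 (value 6): max_ending_here = 11, max_so_far = 11
Position 3 (value 2): max_ending_here = 13, max_so_far = 13
Position 4 (value -2): max_ending_here = 11, max_so_far = 13
Position 5 (value 1): max_ending_here = 12, max_so_far = 13

Maximum subarray: [5, 6, 2]
Maximum sum: 13

The maximum subarray is [5, 6, 2] with sum 13. This subarray runs from index 1 to index 3.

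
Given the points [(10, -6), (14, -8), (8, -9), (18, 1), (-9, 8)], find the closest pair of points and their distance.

Computing all pairwise distances among 5 points:

d((10, -6), (14, -8)) = 4.4721
d((10, -6), (8, -9)) = 3.6056 <-- minimum
d((10, -6), (18, 1)) = 10.6301
d((10, -6), (-9, 8)) = 23.6008
d((14, -8), (8, -9)) = 6.0828
d((14, -8), (18, 1)) = 9.8489
d((14, -8), (-9, 8)) = 28.0179
d((8, -9), (18, 1)) = 14.1421
d((8, -9), (-9, 8)) = 24.0416
d((18, 1), (-9, 8)) = 27.8927

Closest pair: (10, -6) and (8, -9) with distance 3.6056

The closest pair is (10, -6) and (8, -9) with Euclidean distance 3.6056. For 5 points, brute-force pairwise comparison is shown above. For large n, the divide-and-conquer algorithm (sort by x, recurse on halves, check the dividing strip) achieves O(n log n).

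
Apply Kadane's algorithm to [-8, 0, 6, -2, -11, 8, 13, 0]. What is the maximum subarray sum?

Using Kadane's algorithm on [-8, 0, 6, -2, -11, 8, 13, 0]:

Scanning through the array:
Position 1 (value 0): max_ending_here = 0, max_so_far = 0
Position 2 (value 6): max_ending_here = 6, max_so_far = 6
Position 3 (value -2): max_ending_here = 4, max_so_far = 6
Position 4 (value -11): max_ending_here = -7, max_so_far = 6
Position 5 (value 8): max_ending_here = 8, max_so_far = 8
Position 6 (value 13): max_ending_here = 21, max_so_far = 21
Position 7 (value 0): max_ending_here = 21, max_so_far = 21

Maximum subarray: [8, 13]
Maximum sum: 21

The maximum subarray is [8, 13] with sum 21. This subarray runs from index 5 to index 6.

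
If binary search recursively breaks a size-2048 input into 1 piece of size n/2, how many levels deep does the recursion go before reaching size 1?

For divide and conquer with division factor 2:

Problem sizes at each level:
Level 0: 2048
Level 1: 1024
Level 2: 512
Level 3: 256
Level 4: 128
Level 5: 64
Level 6: 32
Level 7: 16
Level 8: 8
Level 9: 4
Level 10: 2
Level 11: 1

The root is level 0 and the size-1 base case is level 11 (the tree spans levels 0 through 11, i.e. 12 levels counting the root), so the depth is the number of divisions: log_2(2048) = 11

The recursion tree depth is log_2(2048) = 11. At each level, the problem size is divided by 2, so it takes 11 divisions to reduce to a base case of size 1. The algorithm makes 1 recursive call at each level.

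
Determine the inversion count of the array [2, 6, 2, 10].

Finding inversions in [2, 6, 2, 10]:

(1, 2): arr[1]=6 > arr[2]=2

Total inversions: 1

The array has 1 inversion(s): (1,2). Each pair (i,j) satisfies i < j and arr[i] > arr[j].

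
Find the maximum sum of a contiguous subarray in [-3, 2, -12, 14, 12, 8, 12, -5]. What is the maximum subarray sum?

Using Kadane's algorithm on [-3, 2, -12, 14, 12, 8, 12, -5]:

Scanning through the array:
Position 1 (value 2): max_ending_here = 2, max_so_far = 2
Position 2 (value -12): max_ending_here = -10, max_so_far = 2
Position 3 (value 14): max_ending_here = 14, max_so_far = 14
Position 4 (value 12): max_ending_here = 26, max_so_far = 26
Position 5 (value 8): max_ending_here = 34, max_so_far = 34
Position 6 (value 12): max_ending_here = 46, max_so_far = 46
Position 7 (value -5): max_ending_here = 41, max_so_far = 46

Maximum subarray: [14, 12, 8, 12]
Maximum sum: 46

The maximum subarray is [14, 12, 8, 12] with sum 46. This subarray runs from index 3 to index 6.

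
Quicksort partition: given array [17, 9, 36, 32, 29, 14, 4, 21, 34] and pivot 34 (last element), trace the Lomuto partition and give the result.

Lomuto partition with pivot = 34:

Initial array: [17, 9, 36, 32, 29, 14, 4, 21, 34]

arr[0]=17 <= 34: swap with position 0, array becomes [17, 9, 36, 32, 29, 14, 4, 21, 34]
arr[1]=9 <= 34: swap with position 1, array becomes [17, 9, 36, 32, 29, 14, 4, 21, 34]
arr[2]=36 > 34: no swap
arr[3]=32 <= 34: swap with position 2, array becomes [17, 9, 32, 36, 29, 14, 4, 21, 34]
arr[4]=29 <= 34: swap with position 3, array becomes [17, 9, 32, 29, 36, 14, 4, 21, 34]
arr[5]=14 <= 34: swap with position 4, array becomes [17, 9, 32, 29, 14, 36, 4, 21, 34]
arr[6]=4 <= 34: swap with position 5, array becomes [17, 9, 32, 29, 14, 4, 36, 21, 34]
arr[7]=21 <= 34: swap with position 6, array becomes [17, 9, 32, 29, 14, 4, 21, 36, 34]

Place pivot at position 7: [17, 9, 32, 29, 14, 4, 21, 34, 36]
Pivot position: 7

After partitioning with pivot 34, the array becomes [17, 9, 32, 29, 14, 4, 21, 34, 36]. The pivot is placed at index 7. All elements to the left of the pivot are <= 34, and all elements to the right are > 34.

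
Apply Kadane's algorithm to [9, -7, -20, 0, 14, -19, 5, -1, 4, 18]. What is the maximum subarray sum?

Using Kadane's algorithm on [9, -7, -20, 0, 14, -19, 5, -1, 4, 18]:

Scanning through the array:
Position 1 (value -7): max_ending_here = 2, max_so_far = 9
Position 2 (value -20): max_ending_here = -18, max_so_far = 9
Position 3 (value 0): max_ending_here = 0, max_so_far = 9
Position 4 (value 14): max_ending_here = 14, max_so_far = 14
Position 5 (value -19): max_ending_here = -5, max_so_far = 14
Position 6 (value 5): max_ending_here = 5, max_so_far = 14
Position 7 (value -1): max_ending_here = 4, max_so_far = 14
Position 8 (value 4): max_ending_here = 8, max_so_far = 14
Position 9 (value 18): max_ending_here = 26, max_so_far = 26

Maximum subarray: [5, -1, 4, 18]
Maximum sum: 26

The maximum subarray is [5, -1, 4, 18] with sum 26. This subarray runs from index 6 to index 9.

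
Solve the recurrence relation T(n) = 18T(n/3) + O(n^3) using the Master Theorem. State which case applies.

Master Theorem for T(n) = 18T(n/3) + O(n^3):

a = 18, b = 3, c = 3
log_b(a) = log_3(18) = 2.6309

Case 3: c = 3 > log_3(18) = 2.6309
T(n) = O(n^3) = O(n^3)

For T(n) = 18T(n/3) + O(n^3): log_3(18) = 2.6309. This is Case 3 of the Master Theorem (c > log_b(a), work dominated by root), giving O(n^3).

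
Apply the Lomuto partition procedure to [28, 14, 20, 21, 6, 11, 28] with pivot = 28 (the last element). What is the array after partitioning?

Lomuto partition with pivot = 28:

Initial array: [28, 14, 20, 21, 6, 11, 28]

arr[0]=28 <= 28: swap with position 0, array becomes [28, 14, 20, 21, 6, 11, 28]
arr[1]=14 <= 28: swap with position 1, array becomes [28, 14, 20, 21, 6, 11, 28]
arr[2]=20 <= 28: swap with position 2, array becomes [28, 14, 20, 21, 6, 11, 28]
arr[3]=21 <= 28: swap with position 3, array becomes [28, 14, 20, 21, 6, 11, 28]
arr[4]=6 <= 28: swap with position 4, array becomes [28, 14, 20, 21, 6, 11, 28]
arr[5]=11 <= 28: swap with position 5, array becomes [28, 14, 20, 21, 6, 11, 28]

Place pivot at position 6: [28, 14, 20, 21, 6, 11, 28]
Pivot position: 6

After partitioning with pivot 28, the array becomes [28, 14, 20, 21, 6, 11, 28]. The pivot is placed at index 6. All elements to the left of the pivot are <= 28, and all elements to the right are > 28.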